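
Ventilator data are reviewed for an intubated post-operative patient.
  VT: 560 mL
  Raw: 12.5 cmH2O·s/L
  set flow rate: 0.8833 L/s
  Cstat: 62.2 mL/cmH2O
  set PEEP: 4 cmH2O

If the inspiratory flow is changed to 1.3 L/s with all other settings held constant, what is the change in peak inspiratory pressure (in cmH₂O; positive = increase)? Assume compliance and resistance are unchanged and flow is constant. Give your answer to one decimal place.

5.2

PIP = Vt/C + R·V̇ + PEEP (constant-flow equation of motion).
Only the resistive term changes: ΔPIP = R × ΔV̇ = 12.5 × (1.3 − 0.8833) = 12.5 × 0.4167 = 5.209 cmH2O.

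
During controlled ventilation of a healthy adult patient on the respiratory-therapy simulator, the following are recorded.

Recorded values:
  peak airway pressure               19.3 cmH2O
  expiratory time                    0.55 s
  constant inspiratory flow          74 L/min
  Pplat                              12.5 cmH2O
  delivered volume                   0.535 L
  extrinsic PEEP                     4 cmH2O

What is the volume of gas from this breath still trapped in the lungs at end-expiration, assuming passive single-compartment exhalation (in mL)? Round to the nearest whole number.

110

Flow: 74 L/min ÷ 60 = 1.2333 L/s.
R = (PIP − Pplat)/V̇ = (19.3 − 12.5) / 1.2333 = 6.8/1.2333 = 5.514 cmH2O·s/L.
C = Vt/(Pplat − PEEP) = 535.0 / (12.5 − 4) = 535.0/8.5 = 62.941 mL/cmH2O.
τ = R × C = 5.514 × 0.06294 L/cmH2O = 0.3471 s.
Fraction remaining = e^(−Te/τ) = e^(−0.55/0.3471) = 0.205.
Trapped volume = 535.0 × 0.205 = 109.68 mL.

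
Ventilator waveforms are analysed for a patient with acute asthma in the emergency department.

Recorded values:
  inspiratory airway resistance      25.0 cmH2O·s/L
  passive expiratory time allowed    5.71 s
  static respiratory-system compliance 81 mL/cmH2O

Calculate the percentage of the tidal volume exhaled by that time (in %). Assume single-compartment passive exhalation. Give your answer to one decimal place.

τ = R × C = 25.0 × 81 mL/cmH2O = 25.0 × 0.081 L/cmH2O = 2.025 s.
Passive exhalation: V(t)/V₀ = e^(−t/τ) = e^(−5.71/2.025) = 0.05962.
Fraction exhaled = 1 − 0.05962 = 0.9404 → 94.04%.

94.0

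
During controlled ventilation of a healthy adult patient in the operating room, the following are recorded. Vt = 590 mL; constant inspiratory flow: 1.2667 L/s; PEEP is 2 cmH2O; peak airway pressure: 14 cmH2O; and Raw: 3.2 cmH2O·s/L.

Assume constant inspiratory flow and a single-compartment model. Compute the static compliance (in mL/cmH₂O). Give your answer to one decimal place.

Equation of motion (constant flow): PIP = Vt/C + R·V̇ + PEEP.
Vt/C = PIP − R·V̇ − PEEP = 14 − 3.2×1.2667 − 2 = 14 − 4.053 − 2 = 7.947 cmH2O.
C = Vt / 7.947 = 590 / 7.947 = 74.242 mL/cmH2O.

74.2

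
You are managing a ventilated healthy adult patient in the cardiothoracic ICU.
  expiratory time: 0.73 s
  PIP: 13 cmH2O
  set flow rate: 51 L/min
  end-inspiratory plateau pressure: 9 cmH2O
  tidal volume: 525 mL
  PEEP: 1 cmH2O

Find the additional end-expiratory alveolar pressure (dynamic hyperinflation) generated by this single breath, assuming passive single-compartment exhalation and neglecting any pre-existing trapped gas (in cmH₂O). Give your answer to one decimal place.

0.8

Flow: 51 L/min ÷ 60 = 0.85 L/s.
R = (PIP − Pplat)/V̇ = (13 − 9) / 0.85 = 4.0/0.85 = 4.706 cmH2O·s/L.
C = Vt/(Pplat − PEEP) = 525.0 / (9 − 1) = 525.0/8.0 = 65.625 mL/cmH2O.
τ = R × C = 4.706 × 0.06563 L/cmH2O = 0.3089 s.
Fraction remaining = e^(−Te/τ) = e^(−0.73/0.3089) = 0.09412; trapped volume = 525.0 × 0.09412 = 49.413 mL.
Additional alveolar pressure from trapping ≈ V_trapped / C = 49.413 / 65.625 = 0.753 cmH2O.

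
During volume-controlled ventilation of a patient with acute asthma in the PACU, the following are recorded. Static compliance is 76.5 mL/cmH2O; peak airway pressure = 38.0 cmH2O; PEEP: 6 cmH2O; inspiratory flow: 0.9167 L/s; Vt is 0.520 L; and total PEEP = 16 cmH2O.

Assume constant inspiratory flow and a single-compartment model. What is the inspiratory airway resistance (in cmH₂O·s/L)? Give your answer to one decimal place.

Total PEEP = 16 cmH2O (set 6 + intrinsic 10); this is the baseline alveolar pressure.
Equation of motion (constant flow): PIP = Vt/C + R·V̇ + PEEP.
R·V̇ = PIP − Vt/C − PEEP = 38.0 − 520/76.5 − 16 = 38.0 − 6.797 − 16 = 15.203 cmH2O.
R = 15.203 / 0.9167 = 16.584 cmH2O·s/L.

16.6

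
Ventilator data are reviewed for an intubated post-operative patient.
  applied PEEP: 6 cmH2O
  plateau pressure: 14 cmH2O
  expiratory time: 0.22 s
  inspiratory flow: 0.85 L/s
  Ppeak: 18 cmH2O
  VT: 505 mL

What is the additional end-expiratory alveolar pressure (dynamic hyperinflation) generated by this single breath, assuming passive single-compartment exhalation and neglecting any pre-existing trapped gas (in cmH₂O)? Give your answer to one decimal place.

3.8

R = (PIP − Pplat)/V̇ = (18 − 14) / 0.85 = 4.0/0.85 = 4.706 cmH2O·s/L.
C = Vt/(Pplat − PEEP) = 505.0 / (14 − 6) = 505.0/8.0 = 63.125 mL/cmH2O.
τ = R × C = 4.706 × 0.06313 L/cmH2O = 0.2971 s.
Fraction remaining = e^(−Te/τ) = e^(−0.22/0.2971) = 0.4769; trapped volume = 505.0 × 0.4769 = 240.83 mL.
Additional alveolar pressure from trapping ≈ V_trapped / C = 240.83 / 63.125 = 3.815 cmH2O.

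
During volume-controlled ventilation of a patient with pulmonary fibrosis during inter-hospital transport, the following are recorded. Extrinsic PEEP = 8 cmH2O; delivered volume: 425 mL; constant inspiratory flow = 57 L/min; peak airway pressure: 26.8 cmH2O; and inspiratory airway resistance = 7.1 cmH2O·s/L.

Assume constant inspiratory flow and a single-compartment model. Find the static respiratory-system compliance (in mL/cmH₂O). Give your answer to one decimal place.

Flow: 57 L/min ÷ 60 = 0.95 L/s.
Equation of motion (constant flow): PIP = Vt/C + R·V̇ + PEEP.
Vt/C = PIP − R·V̇ − PEEP = 26.8 − 7.1×0.95 − 8 = 26.8 − 6.745 − 8 = 12.055 cmH2O.
C = Vt / 12.055 = 425 / 12.055 = 35.255 mL/cmH2O.

35.3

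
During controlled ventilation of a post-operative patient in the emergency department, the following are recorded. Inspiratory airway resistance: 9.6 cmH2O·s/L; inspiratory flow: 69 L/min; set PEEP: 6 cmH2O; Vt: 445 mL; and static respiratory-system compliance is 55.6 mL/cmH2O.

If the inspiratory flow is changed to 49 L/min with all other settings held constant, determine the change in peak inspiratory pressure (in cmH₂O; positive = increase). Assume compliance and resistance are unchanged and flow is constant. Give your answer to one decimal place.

Flow: 69 L/min ÷ 60 = 1.15 L/s.
New flow: 49 L/min ÷ 60 = 0.8167 L/s.
PIP = Vt/C + R·V̇ + PEEP (constant-flow equation of motion).
Only the resistive term changes: ΔPIP = R × ΔV̇ = 9.6 × (0.8167 − 1.15) = 9.6 × -0.3333 = -3.2 cmH2O.

-3.2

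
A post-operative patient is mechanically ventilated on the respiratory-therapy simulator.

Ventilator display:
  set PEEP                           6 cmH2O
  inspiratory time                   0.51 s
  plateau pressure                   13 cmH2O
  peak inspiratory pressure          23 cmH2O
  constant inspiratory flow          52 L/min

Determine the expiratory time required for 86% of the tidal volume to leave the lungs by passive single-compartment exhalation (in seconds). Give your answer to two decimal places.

1.43

Flow: 52 L/min ÷ 60 = 0.8667 L/s.
Vt = flow × Ti = 0.8667 L/s × 0.51 s × 1000 mL/L = 442.02 mL.
R = (PIP − Pplat)/V̇ = (23 − 13) / 0.8667 = 10.0/0.8667 = 11.538 cmH2O·s/L.
C = Vt/(Pplat − PEEP) = 442.02 / (13 − 6) = 442.02/7.0 = 63.146 mL/cmH2O.
τ = R × C = 11.538 × 0.06315 L/cmH2O = 0.7286 s.
t = −τ·ln(1 − 0.86) = −0.7286·ln(0.14) = 1.433 s.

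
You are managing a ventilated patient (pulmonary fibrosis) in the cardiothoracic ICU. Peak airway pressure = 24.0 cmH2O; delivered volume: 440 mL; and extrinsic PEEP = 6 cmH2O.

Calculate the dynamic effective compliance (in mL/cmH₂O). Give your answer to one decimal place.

Dynamic compliance = Vt / (PIP − PEEP) = 440 / (24.0 − 6) = 440 / 18.0 = 24.444 mL/cmH2O.

24.4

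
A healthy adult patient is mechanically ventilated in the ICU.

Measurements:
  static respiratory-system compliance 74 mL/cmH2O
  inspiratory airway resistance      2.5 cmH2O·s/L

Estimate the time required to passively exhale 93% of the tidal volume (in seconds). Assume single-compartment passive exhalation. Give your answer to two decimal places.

τ = R × C = 2.5 × 74 mL/cmH2O = 2.5 × 0.074 L/cmH2O = 0.185 s.
Exhaled fraction f = 1 − e^(−t/τ) → t = −τ·ln(1 − f) = −0.185·ln(0.07) = 0.492 s.

0.49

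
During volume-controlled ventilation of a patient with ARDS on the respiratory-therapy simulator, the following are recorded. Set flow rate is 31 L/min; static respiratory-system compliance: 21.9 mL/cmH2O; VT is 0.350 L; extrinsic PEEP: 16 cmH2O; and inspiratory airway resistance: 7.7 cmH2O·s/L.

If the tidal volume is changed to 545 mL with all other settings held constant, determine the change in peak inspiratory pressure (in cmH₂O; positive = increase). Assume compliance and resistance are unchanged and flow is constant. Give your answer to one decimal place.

8.9

PIP = Vt/C + R·V̇ + PEEP (constant-flow equation of motion).
Only the elastic term changes: ΔPIP = ΔVt / C = (545 − 350) / 21.9 = 8.904 cmH2O.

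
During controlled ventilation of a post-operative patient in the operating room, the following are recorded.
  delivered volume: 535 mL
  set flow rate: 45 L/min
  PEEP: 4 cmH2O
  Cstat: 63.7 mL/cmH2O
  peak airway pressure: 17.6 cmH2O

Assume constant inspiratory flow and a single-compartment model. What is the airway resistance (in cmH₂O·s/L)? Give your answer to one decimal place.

6.9

Flow: 45 L/min ÷ 60 = 0.75 L/s.
Equation of motion (constant flow): PIP = Vt/C + R·V̇ + PEEP.
R·V̇ = PIP − Vt/C − PEEP = 17.6 − 535/63.7 − 4 = 17.6 − 8.399 − 4 = 5.201 cmH2O.
R = 5.201 / 0.75 = 6.935 cmH2O·s/L.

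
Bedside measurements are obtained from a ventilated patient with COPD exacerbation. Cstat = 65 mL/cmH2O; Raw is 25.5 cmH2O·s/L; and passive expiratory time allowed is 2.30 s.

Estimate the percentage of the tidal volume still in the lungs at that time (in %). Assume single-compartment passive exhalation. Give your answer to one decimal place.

25.0

τ = R × C = 25.5 × 65 mL/cmH2O = 25.5 × 0.065 L/cmH2O = 1.658 s.
Passive exhalation: V(t)/V₀ = e^(−t/τ) = e^(−2.30/1.658) = 0.2498.
Fraction remaining = 0.2498 → 24.98%.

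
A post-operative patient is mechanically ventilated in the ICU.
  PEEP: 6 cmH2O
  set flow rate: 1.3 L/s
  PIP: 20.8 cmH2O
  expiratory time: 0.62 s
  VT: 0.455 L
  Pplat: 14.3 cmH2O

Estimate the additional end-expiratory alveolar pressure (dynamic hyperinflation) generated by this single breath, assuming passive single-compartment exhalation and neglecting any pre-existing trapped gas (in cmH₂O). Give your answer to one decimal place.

R = (PIP − Pplat)/V̇ = (20.8 − 14.3) / 1.3 = 6.5/1.3 = 5.0 cmH2O·s/L.
C = Vt/(Pplat − PEEP) = 455.0 / (14.3 − 6) = 455.0/8.3 = 54.819 mL/cmH2O.
τ = R × C = 5.0 × 0.05482 L/cmH2O = 0.2741 s.
Fraction remaining = e^(−Te/τ) = e^(−0.62/0.2741) = 0.1041; trapped volume = 455.0 × 0.1041 = 47.366 mL.
Additional alveolar pressure from trapping ≈ V_trapped / C = 47.366 / 54.819 = 0.864 cmH2O.

0.9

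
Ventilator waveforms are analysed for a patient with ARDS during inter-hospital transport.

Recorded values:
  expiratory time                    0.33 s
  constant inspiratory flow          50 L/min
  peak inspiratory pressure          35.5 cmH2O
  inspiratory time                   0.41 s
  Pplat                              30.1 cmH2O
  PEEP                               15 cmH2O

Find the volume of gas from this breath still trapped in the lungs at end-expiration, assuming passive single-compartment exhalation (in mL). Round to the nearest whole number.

Flow: 50 L/min ÷ 60 = 0.8333 L/s.
Vt = flow × Ti = 0.8333 L/s × 0.41 s × 1000 mL/L = 341.65 mL.
R = (PIP − Pplat)/V̇ = (35.5 − 30.1) / 0.8333 = 5.4/0.8333 = 6.48 cmH2O·s/L.
C = Vt/(Pplat − PEEP) = 341.65 / (30.1 − 15) = 341.65/15.1 = 22.626 mL/cmH2O.
τ = R × C = 6.48 × 0.02263 L/cmH2O = 0.1466 s.
Fraction remaining = e^(−Te/τ) = e^(−0.33/0.1466) = 0.1053.
Trapped volume = 341.65 × 0.1053 = 35.976 mL.

36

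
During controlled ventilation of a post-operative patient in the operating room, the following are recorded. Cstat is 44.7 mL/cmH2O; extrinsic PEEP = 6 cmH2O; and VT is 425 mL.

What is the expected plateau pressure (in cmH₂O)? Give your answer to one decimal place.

15.5

Pplat = PEEP + Vt / Cstat = 6 + 425 / 44.7 = 6 + 9.508 = 15.508 cmH2O.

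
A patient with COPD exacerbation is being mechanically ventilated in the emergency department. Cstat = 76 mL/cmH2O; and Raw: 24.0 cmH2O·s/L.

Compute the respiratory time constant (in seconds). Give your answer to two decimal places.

1.82

τ = R × C = 24.0 × 76 mL/cmH2O = 24.0 × 0.076 L/cmH2O = 1.824 s.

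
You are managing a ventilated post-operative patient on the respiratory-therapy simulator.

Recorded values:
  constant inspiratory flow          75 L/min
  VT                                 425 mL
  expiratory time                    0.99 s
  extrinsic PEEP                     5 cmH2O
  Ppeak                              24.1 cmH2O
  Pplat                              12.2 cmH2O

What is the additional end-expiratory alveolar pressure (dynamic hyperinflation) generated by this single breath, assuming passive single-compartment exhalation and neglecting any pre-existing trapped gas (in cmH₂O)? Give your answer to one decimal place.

1.2

Flow: 75 L/min ÷ 60 = 1.25 L/s.
R = (PIP − Pplat)/V̇ = (24.1 − 12.2) / 1.25 = 11.9/1.25 = 9.52 cmH2O·s/L.
C = Vt/(Pplat − PEEP) = 425.0 / (12.2 − 5) = 425.0/7.2 = 59.028 mL/cmH2O.
τ = R × C = 9.52 × 0.05903 L/cmH2O = 0.562 s.
Fraction remaining = e^(−Te/τ) = e^(−0.99/0.562) = 0.1718; trapped volume = 425.0 × 0.1718 = 73.015 mL.
Additional alveolar pressure from trapping ≈ V_trapped / C = 73.015 / 59.028 = 1.237 cmH2O.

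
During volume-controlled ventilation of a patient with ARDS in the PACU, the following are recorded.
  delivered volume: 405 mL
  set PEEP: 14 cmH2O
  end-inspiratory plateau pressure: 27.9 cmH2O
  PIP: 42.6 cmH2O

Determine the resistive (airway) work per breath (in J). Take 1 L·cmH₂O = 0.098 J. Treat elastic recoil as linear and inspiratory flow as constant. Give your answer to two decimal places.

With constant inspiratory flow the resistive pressure is constant at PIP − Pplat = 42.6 − 27.9 = 14.7 cmH2O, so resistive work = 14.7 × 0.405 = 5.954 L·cmH2O.
× 0.098 J/(L·cmH2O) → 0.5835 J.

0.58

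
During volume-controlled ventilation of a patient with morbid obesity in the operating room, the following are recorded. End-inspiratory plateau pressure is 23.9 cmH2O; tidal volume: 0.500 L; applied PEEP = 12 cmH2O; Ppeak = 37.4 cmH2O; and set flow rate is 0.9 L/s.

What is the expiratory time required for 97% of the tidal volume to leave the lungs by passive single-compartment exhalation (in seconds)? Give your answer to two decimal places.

R = (PIP − Pplat)/V̇ = (37.4 − 23.9) / 0.9 = 13.5/0.9 = 15.0 cmH2O·s/L.
C = Vt/(Pplat − PEEP) = 500.0 / (23.9 − 12) = 500.0/11.9 = 42.017 mL/cmH2O.
τ = R × C = 15.0 × 0.04202 L/cmH2O = 0.6303 s.
t = −τ·ln(1 − 0.97) = −0.6303·ln(0.03) = 2.21 s.

2.21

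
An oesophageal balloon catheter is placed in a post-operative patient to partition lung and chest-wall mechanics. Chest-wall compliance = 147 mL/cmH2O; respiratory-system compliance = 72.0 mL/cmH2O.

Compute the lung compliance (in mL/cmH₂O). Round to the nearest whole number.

1/CL = 1/Crs − 1/Ccw.
1/CL = 1/72.0 − 1/147 = 0.007086.
CL = 141.12 mL/cmH2O.

141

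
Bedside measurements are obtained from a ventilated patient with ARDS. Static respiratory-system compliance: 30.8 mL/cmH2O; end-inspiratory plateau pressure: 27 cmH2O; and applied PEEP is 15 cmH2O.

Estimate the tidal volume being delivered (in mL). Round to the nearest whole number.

Vt = Cstat × (Pplat − PEEP) = 30.8 × (27 − 15) = 30.8 × 12.0 = 369.6 mL.

370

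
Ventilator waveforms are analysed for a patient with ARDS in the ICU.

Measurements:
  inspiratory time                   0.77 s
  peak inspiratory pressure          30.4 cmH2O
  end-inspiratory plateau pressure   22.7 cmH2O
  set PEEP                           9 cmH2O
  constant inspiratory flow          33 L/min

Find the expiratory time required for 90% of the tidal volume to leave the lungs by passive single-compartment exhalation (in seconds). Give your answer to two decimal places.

1.00

Flow: 33 L/min ÷ 60 = 0.55 L/s.
Vt = flow × Ti = 0.55 L/s × 0.77 s × 1000 mL/L = 423.5 mL.
R = (PIP − Pplat)/V̇ = (30.4 − 22.7) / 0.55 = 7.7/0.55 = 14.0 cmH2O·s/L.
C = Vt/(Pplat − PEEP) = 423.5 / (22.7 − 9) = 423.5/13.7 = 30.912 mL/cmH2O.
τ = R × C = 14.0 × 0.03091 L/cmH2O = 0.4327 s.
t = −τ·ln(1 − 0.90) = −0.4327·ln(0.1) = 0.9963 s.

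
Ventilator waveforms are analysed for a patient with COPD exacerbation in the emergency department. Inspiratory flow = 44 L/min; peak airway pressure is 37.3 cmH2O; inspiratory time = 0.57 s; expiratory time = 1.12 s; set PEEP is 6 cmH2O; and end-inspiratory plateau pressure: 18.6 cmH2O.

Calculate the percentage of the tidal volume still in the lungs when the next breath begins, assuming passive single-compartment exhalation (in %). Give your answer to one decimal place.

26.6

Flow: 44 L/min ÷ 60 = 0.7333 L/s.
Vt = flow × Ti = 0.7333 L/s × 0.57 s × 1000 mL/L = 417.98 mL.
R = (PIP − Pplat)/V̇ = (37.3 − 18.6) / 0.7333 = 18.7/0.7333 = 25.501 cmH2O·s/L.
C = Vt/(Pplat − PEEP) = 417.98 / (18.6 − 6) = 417.98/12.6 = 33.173 mL/cmH2O.
τ = R × C = 25.501 × 0.03317 L/cmH2O = 0.8459 s.
Fraction remaining at end-expiration = e^(−Te/τ) = e^(−1.12/0.8459) = 0.2661 → 26.61%.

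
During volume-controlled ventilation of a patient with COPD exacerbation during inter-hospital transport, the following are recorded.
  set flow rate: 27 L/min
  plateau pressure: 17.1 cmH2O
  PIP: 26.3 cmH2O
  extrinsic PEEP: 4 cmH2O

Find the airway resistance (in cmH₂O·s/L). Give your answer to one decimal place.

Flow: 27 L/min ÷ 60 = 0.45 L/s.
Raw = (PIP − Pplat) / flow = (26.3 − 17.1) / 0.45 = 9.2 / 0.45 = 20.444 cmH2O·s/L.

20.4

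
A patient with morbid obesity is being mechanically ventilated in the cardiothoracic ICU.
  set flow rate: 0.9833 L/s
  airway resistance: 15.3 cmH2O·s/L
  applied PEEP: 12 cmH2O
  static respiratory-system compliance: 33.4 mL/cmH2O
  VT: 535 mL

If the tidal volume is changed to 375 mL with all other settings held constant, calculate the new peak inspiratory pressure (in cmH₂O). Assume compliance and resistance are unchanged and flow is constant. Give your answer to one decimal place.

PIP = Vt/C + R·V̇ + PEEP (constant-flow equation of motion).
Only the elastic term changes: ΔPIP = ΔVt / C = (375 − 535) / 33.4 = -4.79 cmH2O.
Original PIP = 535/33.4 + 15.3×0.9833 + 12 = 43.062 cmH2O; new PIP = 43.062 + (-4.79) = 38.272 cmH2O.

38.3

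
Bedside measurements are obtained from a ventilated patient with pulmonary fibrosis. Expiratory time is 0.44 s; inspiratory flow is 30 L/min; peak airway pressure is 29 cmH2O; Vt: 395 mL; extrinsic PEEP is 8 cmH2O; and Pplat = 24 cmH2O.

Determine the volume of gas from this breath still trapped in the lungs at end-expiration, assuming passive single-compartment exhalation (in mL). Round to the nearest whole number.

Flow: 30 L/min ÷ 60 = 0.5 L/s.
R = (PIP − Pplat)/V̇ = (29 − 24) / 0.5 = 5.0/0.5 = 10.0 cmH2O·s/L.
C = Vt/(Pplat − PEEP) = 395.0 / (24 − 8) = 395.0/16.0 = 24.688 mL/cmH2O.
τ = R × C = 10.0 × 0.02469 L/cmH2O = 0.2469 s.
Fraction remaining = e^(−Te/τ) = e^(−0.44/0.2469) = 0.1683.
Trapped volume = 395.0 × 0.1683 = 66.479 mL.

66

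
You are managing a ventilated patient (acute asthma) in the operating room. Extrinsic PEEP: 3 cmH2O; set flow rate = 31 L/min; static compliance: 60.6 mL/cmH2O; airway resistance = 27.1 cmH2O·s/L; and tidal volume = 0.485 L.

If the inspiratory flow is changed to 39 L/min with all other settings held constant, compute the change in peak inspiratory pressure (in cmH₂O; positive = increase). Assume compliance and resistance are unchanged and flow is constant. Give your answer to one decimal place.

3.6

Flow: 31 L/min ÷ 60 = 0.5167 L/s.
New flow: 39 L/min ÷ 60 = 0.65 L/s.
PIP = Vt/C + R·V̇ + PEEP (constant-flow equation of motion).
Only the resistive term changes: ΔPIP = R × ΔV̇ = 27.1 × (0.65 − 0.5167) = 27.1 × 0.1333 = 3.612 cmH2O.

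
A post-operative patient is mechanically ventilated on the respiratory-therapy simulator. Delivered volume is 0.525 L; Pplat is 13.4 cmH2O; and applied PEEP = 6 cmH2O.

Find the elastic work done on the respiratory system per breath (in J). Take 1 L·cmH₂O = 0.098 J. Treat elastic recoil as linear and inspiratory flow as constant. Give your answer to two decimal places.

0.19

Elastic work ≈ ½ × (Pplat − PEEP) × Vt = 0.5 × (13.4 − 6) × 0.525 L = 0.5 × 7.4 × 0.525 = 1.943 L·cmH2O.
× 0.098 J/(L·cmH2O) → 0.1904 J.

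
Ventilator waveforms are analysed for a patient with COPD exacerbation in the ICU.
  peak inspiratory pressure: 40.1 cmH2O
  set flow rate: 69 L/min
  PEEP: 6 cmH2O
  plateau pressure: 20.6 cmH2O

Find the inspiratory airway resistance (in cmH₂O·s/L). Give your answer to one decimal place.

17.0

Flow: 69 L/min ÷ 60 = 1.15 L/s.
Raw = (PIP − Pplat) / flow = (40.1 − 20.6) / 1.15 = 19.5 / 1.15 = 16.957 cmH2O·s/L.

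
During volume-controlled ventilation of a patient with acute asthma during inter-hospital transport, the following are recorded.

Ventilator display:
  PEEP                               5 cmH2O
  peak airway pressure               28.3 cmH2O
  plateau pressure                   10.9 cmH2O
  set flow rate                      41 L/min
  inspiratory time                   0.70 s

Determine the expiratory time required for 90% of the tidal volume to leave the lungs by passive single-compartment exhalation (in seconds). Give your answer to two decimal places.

Flow: 41 L/min ÷ 60 = 0.6833 L/s.
Vt = flow × Ti = 0.6833 L/s × 0.70 s × 1000 mL/L = 478.31 mL.
R = (PIP − Pplat)/V̇ = (28.3 − 10.9) / 0.6833 = 17.4/0.6833 = 25.465 cmH2O·s/L.
C = Vt/(Pplat − PEEP) = 478.31 / (10.9 − 5) = 478.31/5.9 = 81.069 mL/cmH2O.
τ = R × C = 25.465 × 0.08107 L/cmH2O = 2.064 s.
t = −τ·ln(1 − 0.90) = −2.064·ln(0.1) = 4.753 s.

4.75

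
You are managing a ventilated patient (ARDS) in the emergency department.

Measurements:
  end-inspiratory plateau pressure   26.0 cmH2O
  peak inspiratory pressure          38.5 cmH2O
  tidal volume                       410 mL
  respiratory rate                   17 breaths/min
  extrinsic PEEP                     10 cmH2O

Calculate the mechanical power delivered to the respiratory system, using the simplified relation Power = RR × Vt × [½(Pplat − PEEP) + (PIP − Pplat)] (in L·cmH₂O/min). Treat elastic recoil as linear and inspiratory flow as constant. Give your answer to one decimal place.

142.9

Per-breath work = Vt × [½(Pplat−PEEP) + (PIP−Pplat)] = 0.410 × [0.5×16.0 + 12.5] = 0.410 × 20.5 = 8.405 L·cmH2O.
Power = 17 × 8.405 = 142.89 L·cmH2O/min.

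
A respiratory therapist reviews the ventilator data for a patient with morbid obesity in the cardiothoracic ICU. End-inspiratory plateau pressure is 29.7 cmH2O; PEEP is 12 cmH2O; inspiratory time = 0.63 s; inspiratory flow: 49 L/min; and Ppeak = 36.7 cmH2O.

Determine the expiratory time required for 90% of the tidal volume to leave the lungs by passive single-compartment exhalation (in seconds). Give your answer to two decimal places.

0.57

Flow: 49 L/min ÷ 60 = 0.8167 L/s.
Vt = flow × Ti = 0.8167 L/s × 0.63 s × 1000 mL/L = 514.52 mL.
R = (PIP − Pplat)/V̇ = (36.7 − 29.7) / 0.8167 = 7.0/0.8167 = 8.571 cmH2O·s/L.
C = Vt/(Pplat − PEEP) = 514.52 / (29.7 − 12) = 514.52/17.7 = 29.069 mL/cmH2O.
τ = R × C = 8.571 × 0.02907 L/cmH2O = 0.2492 s.
t = −τ·ln(1 − 0.90) = −0.2492·ln(0.1) = 0.5738 s.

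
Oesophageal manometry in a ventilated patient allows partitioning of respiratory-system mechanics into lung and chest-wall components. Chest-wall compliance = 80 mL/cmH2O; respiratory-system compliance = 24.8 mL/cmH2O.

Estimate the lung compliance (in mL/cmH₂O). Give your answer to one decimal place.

35.9

1/CL = 1/Crs − 1/Ccw.
1/CL = 1/24.8 − 1/80 = 0.02782.
CL = 35.945 mL/cmH2O.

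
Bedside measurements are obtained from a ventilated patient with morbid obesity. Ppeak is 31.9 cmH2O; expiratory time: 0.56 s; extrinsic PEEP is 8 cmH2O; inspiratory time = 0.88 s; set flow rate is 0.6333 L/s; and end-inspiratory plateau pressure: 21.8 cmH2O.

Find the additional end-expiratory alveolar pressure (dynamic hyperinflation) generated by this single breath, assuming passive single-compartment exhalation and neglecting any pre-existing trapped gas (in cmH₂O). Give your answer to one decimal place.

Vt = flow × Ti = 0.6333 L/s × 0.88 s × 1000 mL/L = 557.3 mL.
R = (PIP − Pplat)/V̇ = (31.9 − 21.8) / 0.6333 = 10.1/0.6333 = 15.948 cmH2O·s/L.
C = Vt/(Pplat − PEEP) = 557.3 / (21.8 − 8) = 557.3/13.8 = 40.384 mL/cmH2O.
τ = R × C = 15.948 × 0.04038 L/cmH2O = 0.644 s.
Fraction remaining = e^(−Te/τ) = e^(−0.56/0.644) = 0.4191; trapped volume = 557.3 × 0.4191 = 233.56 mL.
Additional alveolar pressure from trapping ≈ V_trapped / C = 233.56 / 40.384 = 5.783 cmH2O.

5.8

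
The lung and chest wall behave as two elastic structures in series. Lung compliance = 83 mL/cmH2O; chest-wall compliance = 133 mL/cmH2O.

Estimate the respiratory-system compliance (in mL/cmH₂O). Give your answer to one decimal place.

Lung and chest wall are elastances in series: 1/Crs = 1/CL + 1/Ccw.
1/Crs = 1/83 + 1/133 = 0.01957.
Crs = 51.099 mL/cmH2O.

51.1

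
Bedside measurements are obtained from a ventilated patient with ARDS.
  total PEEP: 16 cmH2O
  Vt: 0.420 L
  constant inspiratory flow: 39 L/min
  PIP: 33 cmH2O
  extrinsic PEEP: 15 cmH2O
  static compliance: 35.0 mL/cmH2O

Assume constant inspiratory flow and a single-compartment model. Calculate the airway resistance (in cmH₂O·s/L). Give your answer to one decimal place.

7.7

Flow: 39 L/min ÷ 60 = 0.65 L/s.
Total PEEP = 16 cmH2O (set 15 + intrinsic 1); this is the baseline alveolar pressure.
Equation of motion (constant flow): PIP = Vt/C + R·V̇ + PEEP.
R·V̇ = PIP − Vt/C − PEEP = 33 − 420/35.0 − 16 = 33 − 12.0 − 16 = 5.0 cmH2O.
R = 5.0 / 0.65 = 7.692 cmH2O·s/L.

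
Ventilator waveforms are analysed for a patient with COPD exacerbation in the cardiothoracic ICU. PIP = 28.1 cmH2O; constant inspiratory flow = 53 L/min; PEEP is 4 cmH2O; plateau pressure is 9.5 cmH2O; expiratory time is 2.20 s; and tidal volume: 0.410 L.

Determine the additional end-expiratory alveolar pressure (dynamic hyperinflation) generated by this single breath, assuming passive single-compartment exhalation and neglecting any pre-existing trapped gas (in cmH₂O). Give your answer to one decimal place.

Flow: 53 L/min ÷ 60 = 0.8833 L/s.
R = (PIP − Pplat)/V̇ = (28.1 − 9.5) / 0.8833 = 18.6/0.8833 = 21.057 cmH2O·s/L.
C = Vt/(Pplat − PEEP) = 410.0 / (9.5 − 4) = 410.0/5.5 = 74.545 mL/cmH2O.
τ = R × C = 21.057 × 0.07455 L/cmH2O = 1.57 s.
Fraction remaining = e^(−Te/τ) = e^(−2.20/1.57) = 0.2463; trapped volume = 410.0 × 0.2463 = 100.98 mL.
Additional alveolar pressure from trapping ≈ V_trapped / C = 100.98 / 74.545 = 1.355 cmH2O.

1.4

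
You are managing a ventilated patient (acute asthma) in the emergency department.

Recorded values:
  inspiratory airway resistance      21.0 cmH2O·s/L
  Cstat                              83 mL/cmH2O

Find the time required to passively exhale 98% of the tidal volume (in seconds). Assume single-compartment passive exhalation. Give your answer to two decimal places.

6.82

τ = R × C = 21.0 × 83 mL/cmH2O = 21.0 × 0.083 L/cmH2O = 1.743 s.
Exhaled fraction f = 1 − e^(−t/τ) → t = −τ·ln(1 − f) = −1.743·ln(0.02) = 6.819 s.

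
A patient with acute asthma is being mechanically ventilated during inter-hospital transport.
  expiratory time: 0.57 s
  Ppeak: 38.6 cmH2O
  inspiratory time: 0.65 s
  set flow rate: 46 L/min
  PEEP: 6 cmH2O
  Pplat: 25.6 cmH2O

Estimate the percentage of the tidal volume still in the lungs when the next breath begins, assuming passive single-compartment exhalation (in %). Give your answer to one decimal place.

26.7

Flow: 46 L/min ÷ 60 = 0.7667 L/s.
Vt = flow × Ti = 0.7667 L/s × 0.65 s × 1000 mL/L = 498.36 mL.
R = (PIP − Pplat)/V̇ = (38.6 − 25.6) / 0.7667 = 13.0/0.7667 = 16.956 cmH2O·s/L.
C = Vt/(Pplat − PEEP) = 498.36 / (25.6 − 6) = 498.36/19.6 = 25.427 mL/cmH2O.
τ = R × C = 16.956 × 0.02543 L/cmH2O = 0.4312 s.
Fraction remaining at end-expiration = e^(−Te/τ) = e^(−0.57/0.4312) = 0.2666 → 26.66%.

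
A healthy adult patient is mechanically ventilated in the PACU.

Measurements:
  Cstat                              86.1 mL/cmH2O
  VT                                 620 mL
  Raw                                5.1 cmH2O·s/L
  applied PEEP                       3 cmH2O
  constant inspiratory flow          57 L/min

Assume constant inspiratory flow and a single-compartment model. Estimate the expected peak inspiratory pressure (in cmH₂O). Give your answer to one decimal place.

15.0

Flow: 57 L/min ÷ 60 = 0.95 L/s.
Equation of motion (constant flow): PIP = Vt/C + R·V̇ + PEEP.
PIP = 620/86.1 + 5.1×0.95 + 3 = 7.201 + 4.845 + 3 = 15.046 cmH2O.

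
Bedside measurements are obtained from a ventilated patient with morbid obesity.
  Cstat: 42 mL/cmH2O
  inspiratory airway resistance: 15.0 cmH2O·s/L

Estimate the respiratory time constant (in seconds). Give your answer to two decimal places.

0.63

τ = R × C = 15.0 × 42 mL/cmH2O = 15.0 × 0.042 L/cmH2O = 0.63 s.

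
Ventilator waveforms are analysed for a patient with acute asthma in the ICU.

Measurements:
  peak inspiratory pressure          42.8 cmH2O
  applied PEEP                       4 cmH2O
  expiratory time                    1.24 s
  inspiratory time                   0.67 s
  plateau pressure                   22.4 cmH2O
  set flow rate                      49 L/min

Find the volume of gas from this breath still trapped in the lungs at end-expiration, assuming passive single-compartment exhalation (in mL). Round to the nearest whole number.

103

Flow: 49 L/min ÷ 60 = 0.8167 L/s.
Vt = flow × Ti = 0.8167 L/s × 0.67 s × 1000 mL/L = 547.19 mL.
R = (PIP − Pplat)/V̇ = (42.8 − 22.4) / 0.8167 = 20.4/0.8167 = 24.979 cmH2O·s/L.
C = Vt/(Pplat − PEEP) = 547.19 / (22.4 − 4) = 547.19/18.4 = 29.739 mL/cmH2O.
τ = R × C = 24.979 × 0.02974 L/cmH2O = 0.7429 s.
Fraction remaining = e^(−Te/τ) = e^(−1.24/0.7429) = 0.1884.
Trapped volume = 547.19 × 0.1884 = 103.09 mL.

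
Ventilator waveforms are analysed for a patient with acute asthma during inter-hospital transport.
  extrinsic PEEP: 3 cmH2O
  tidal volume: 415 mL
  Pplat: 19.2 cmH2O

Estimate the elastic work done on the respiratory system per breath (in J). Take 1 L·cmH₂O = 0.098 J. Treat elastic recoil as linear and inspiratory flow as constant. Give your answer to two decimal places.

0.33

Elastic work ≈ ½ × (Pplat − PEEP) × Vt = 0.5 × (19.2 − 3) × 0.415 L = 0.5 × 16.2 × 0.415 = 3.362 L·cmH2O.
× 0.098 J/(L·cmH2O) → 0.3295 J.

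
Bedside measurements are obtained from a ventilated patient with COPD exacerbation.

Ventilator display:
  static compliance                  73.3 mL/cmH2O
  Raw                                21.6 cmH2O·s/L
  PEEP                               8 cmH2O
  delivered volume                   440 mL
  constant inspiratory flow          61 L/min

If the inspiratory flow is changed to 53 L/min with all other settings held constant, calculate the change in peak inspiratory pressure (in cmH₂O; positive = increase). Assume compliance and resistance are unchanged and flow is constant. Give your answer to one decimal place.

Flow: 61 L/min ÷ 60 = 1.0167 L/s.
New flow: 53 L/min ÷ 60 = 0.8833 L/s.
PIP = Vt/C + R·V̇ + PEEP (constant-flow equation of motion).
Only the resistive term changes: ΔPIP = R × ΔV̇ = 21.6 × (0.8833 − 1.0167) = 21.6 × -0.1334 = -2.881 cmH2O.

-2.9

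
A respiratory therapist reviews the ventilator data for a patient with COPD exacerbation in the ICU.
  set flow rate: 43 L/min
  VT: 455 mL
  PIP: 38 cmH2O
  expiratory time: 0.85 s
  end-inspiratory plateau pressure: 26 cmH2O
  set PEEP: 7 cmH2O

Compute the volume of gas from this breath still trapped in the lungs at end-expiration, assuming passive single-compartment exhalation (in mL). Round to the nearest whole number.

Flow: 43 L/min ÷ 60 = 0.7167 L/s.
R = (PIP − Pplat)/V̇ = (38 − 26) / 0.7167 = 12.0/0.7167 = 16.743 cmH2O·s/L.
C = Vt/(Pplat − PEEP) = 455.0 / (26 − 7) = 455.0/19.0 = 23.947 mL/cmH2O.
τ = R × C = 16.743 × 0.02395 L/cmH2O = 0.401 s.
Fraction remaining = e^(−Te/τ) = e^(−0.85/0.401) = 0.1201.
Trapped volume = 455.0 × 0.1201 = 54.646 mL.

55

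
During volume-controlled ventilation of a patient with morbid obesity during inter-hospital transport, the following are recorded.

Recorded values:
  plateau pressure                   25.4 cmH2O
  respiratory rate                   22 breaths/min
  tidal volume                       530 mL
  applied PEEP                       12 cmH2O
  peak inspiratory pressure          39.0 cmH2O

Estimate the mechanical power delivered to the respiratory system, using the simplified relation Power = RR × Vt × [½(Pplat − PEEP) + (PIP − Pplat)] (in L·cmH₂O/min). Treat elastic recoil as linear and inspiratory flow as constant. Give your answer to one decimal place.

236.7

Per-breath work = Vt × [½(Pplat−PEEP) + (PIP−Pplat)] = 0.530 × [0.5×13.4 + 13.6] = 0.530 × 20.3 = 10.759 L·cmH2O.
Power = 22 × 10.759 = 236.7 L·cmH2O/min.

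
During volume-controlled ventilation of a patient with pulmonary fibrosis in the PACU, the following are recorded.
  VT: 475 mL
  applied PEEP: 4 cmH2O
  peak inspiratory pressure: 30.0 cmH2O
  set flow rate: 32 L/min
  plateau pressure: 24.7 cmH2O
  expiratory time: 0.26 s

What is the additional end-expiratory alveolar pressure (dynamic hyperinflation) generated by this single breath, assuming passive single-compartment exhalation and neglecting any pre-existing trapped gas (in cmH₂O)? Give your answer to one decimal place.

6.6

Flow: 32 L/min ÷ 60 = 0.5333 L/s.
R = (PIP − Pplat)/V̇ = (30.0 − 24.7) / 0.5333 = 5.3/0.5333 = 9.938 cmH2O·s/L.
C = Vt/(Pplat − PEEP) = 475.0 / (24.7 − 4) = 475.0/20.7 = 22.947 mL/cmH2O.
τ = R × C = 9.938 × 0.02295 L/cmH2O = 0.2281 s.
Fraction remaining = e^(−Te/τ) = e^(−0.26/0.2281) = 0.3199; trapped volume = 475.0 × 0.3199 = 151.95 mL.
Additional alveolar pressure from trapping ≈ V_trapped / C = 151.95 / 22.947 = 6.622 cmH2O.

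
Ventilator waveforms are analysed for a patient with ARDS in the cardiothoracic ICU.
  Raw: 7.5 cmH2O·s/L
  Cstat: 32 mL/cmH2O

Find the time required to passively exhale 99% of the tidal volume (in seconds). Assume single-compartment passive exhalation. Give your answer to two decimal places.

τ = R × C = 7.5 × 32 mL/cmH2O = 7.5 × 0.032 L/cmH2O = 0.24 s.
Exhaled fraction f = 1 − e^(−t/τ) → t = −τ·ln(1 − f) = −0.24·ln(0.01) = 1.105 s.

1.11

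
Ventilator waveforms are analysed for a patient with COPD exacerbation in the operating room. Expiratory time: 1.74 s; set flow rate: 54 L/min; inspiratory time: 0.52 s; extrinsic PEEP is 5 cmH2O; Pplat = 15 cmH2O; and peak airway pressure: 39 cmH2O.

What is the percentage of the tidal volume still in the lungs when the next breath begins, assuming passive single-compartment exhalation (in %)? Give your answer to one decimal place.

24.8

Flow: 54 L/min ÷ 60 = 0.9 L/s.
Vt = flow × Ti = 0.9 L/s × 0.52 s × 1000 mL/L = 468.0 mL.
R = (PIP − Pplat)/V̇ = (39 − 15) / 0.9 = 24.0/0.9 = 26.667 cmH2O·s/L.
C = Vt/(Pplat − PEEP) = 468.0 / (15 − 5) = 468.0/10.0 = 46.8 mL/cmH2O.
τ = R × C = 26.667 × 0.0468 L/cmH2O = 1.248 s.
Fraction remaining at end-expiration = e^(−Te/τ) = e^(−1.74/1.248) = 0.248 → 24.8%.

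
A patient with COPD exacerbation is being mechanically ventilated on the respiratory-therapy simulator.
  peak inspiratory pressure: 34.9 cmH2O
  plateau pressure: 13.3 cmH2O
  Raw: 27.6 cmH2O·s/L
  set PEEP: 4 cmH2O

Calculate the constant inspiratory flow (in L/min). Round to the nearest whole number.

47

flow = (PIP − Pplat) / Raw = (34.9 − 13.3) / 27.6 = 0.7826 L/s × 60 = 46.956 L/min.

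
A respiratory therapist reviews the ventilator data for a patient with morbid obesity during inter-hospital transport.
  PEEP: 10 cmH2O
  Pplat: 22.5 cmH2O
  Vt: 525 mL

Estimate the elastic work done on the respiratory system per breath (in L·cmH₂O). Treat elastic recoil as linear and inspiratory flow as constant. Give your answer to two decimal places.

3.28

Elastic work ≈ ½ × (Pplat − PEEP) × Vt = 0.5 × (22.5 − 10) × 0.525 L = 0.5 × 12.5 × 0.525 = 3.281 L·cmH2O.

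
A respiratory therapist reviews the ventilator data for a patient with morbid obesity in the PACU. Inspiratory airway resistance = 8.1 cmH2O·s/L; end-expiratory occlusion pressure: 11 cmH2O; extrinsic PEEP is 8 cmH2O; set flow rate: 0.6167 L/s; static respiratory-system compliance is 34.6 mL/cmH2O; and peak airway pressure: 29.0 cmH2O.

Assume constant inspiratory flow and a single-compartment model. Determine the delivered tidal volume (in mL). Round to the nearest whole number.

Total PEEP = 11 cmH2O (set 8 + intrinsic 3); this is the baseline alveolar pressure.
Equation of motion (constant flow): PIP = Vt/C + R·V̇ + PEEP.
Vt/C = PIP − R·V̇ − PEEP = 29.0 − 4.995 − 11 = 13.005 cmH2O.
Vt = C × 13.005 = 34.6 × 13.005 = 449.97 mL.

450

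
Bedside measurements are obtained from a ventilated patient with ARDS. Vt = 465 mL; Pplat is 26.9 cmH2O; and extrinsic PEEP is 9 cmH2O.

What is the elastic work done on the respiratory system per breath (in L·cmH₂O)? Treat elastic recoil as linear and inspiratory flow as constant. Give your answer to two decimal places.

4.16

Elastic work ≈ ½ × (Pplat − PEEP) × Vt = 0.5 × (26.9 − 9) × 0.465 L = 0.5 × 17.9 × 0.465 = 4.162 L·cmH2O.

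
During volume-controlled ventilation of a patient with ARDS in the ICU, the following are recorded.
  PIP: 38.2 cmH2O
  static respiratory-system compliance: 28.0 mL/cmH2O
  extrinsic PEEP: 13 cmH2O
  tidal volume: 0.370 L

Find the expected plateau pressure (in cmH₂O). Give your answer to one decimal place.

Pplat = PEEP + Vt / Cstat = 13 + 370 / 28.0 = 13 + 13.214 = 26.214 cmH2O.

26.2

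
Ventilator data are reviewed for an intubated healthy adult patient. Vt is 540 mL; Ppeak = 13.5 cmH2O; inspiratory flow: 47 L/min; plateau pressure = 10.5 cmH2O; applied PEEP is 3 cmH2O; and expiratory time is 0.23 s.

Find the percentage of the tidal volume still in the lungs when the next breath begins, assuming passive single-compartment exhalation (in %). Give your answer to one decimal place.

Flow: 47 L/min ÷ 60 = 0.7833 L/s.
R = (PIP − Pplat)/V̇ = (13.5 − 10.5) / 0.7833 = 3.0/0.7833 = 3.83 cmH2O·s/L.
C = Vt/(Pplat − PEEP) = 540.0 / (10.5 − 3) = 540.0/7.5 = 72.0 mL/cmH2O.
τ = R × C = 3.83 × 0.072 L/cmH2O = 0.2758 s.
Fraction remaining at end-expiration = e^(−Te/τ) = e^(−0.23/0.2758) = 0.4343 → 43.43%.

43.4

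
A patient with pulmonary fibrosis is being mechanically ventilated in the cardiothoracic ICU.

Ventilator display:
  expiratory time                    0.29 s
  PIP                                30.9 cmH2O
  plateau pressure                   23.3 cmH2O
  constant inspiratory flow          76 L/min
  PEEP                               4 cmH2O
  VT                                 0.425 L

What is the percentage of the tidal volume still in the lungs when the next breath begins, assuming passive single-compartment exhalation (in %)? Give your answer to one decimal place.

11.1

Flow: 76 L/min ÷ 60 = 1.2667 L/s.
R = (PIP − Pplat)/V̇ = (30.9 − 23.3) / 1.2667 = 7.6/1.2667 = 6.0 cmH2O·s/L.
C = Vt/(Pplat − PEEP) = 425.0 / (23.3 − 4) = 425.0/19.3 = 22.021 mL/cmH2O.
τ = R × C = 6.0 × 0.02202 L/cmH2O = 0.1321 s.
Fraction remaining at end-expiration = e^(−Te/τ) = e^(−0.29/0.1321) = 0.1113 → 11.13%.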